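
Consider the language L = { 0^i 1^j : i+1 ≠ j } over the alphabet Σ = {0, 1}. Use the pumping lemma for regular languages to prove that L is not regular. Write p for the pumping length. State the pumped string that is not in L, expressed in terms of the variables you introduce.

0^{p+p!} 1^{p+p!+1}

Toward a contradiction, assume L is regular with pumping length p.
Choose w = 0^p 1^{p+p!+1}. Since p ≠ (p+p!+1)-1 = p+p!, w ∈ L; and |w| ≥ p.
The pumping lemma gives a decomposition w = xyz where |xy| ≤ p and |y| > 0.
The first p characters of w are 0's, so xy (and hence y) consists only of 0's. Write y = 0^k, 1 ≤ k ≤ p.
Since 1 ≤ k ≤ p, k divides p!; set t = 1 + p!/k. Then xy^t z has p + (p!/k)·k = p + p! copies of 0. Now the 0-count is p+p! and (1-count)-1 = (p+p!+1)-1 = p+p!, so i+1 ≠ j fails. So xy^t z = 0^{p+p!} 1^{p+p!+1} ∉ L.
This contradicts the pumping lemma, so L is not regular.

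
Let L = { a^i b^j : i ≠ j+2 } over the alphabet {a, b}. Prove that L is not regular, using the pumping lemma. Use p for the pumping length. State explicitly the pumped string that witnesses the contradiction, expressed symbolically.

a^{p+p!} b^{p+p!-2}

Assume L is regular. Let p be the pumping length given by the pumping lemma.
Choose w = a^p b^{p+p!-2}. Since p ≠ (p+p!-2)+2 = p+p!, w ∈ L; and |w| ≥ p.
The pumping lemma gives a decomposition w = xyz where |xy| ≤ p and y is nonempty.
Since the first p symbols of w are all a's and |xy| ≤ p, y lies entirely in the leading a-block: y = a^k for some k with 1 ≤ k ≤ p.
Since 1 ≤ k ≤ p, k divides p!; set t = 1 + p!/k. Then xy^t z has p + (p!/k)·k = p + p! copies of a. Now the a-count is p+p! and (b-count)+2 = (p+p!-2)+2 = p+p!, so i ≠ j+2 fails. So xy^t z = a^{p+p!} b^{p+p!-2} ∉ L.
This is a contradiction; hence L is not regular.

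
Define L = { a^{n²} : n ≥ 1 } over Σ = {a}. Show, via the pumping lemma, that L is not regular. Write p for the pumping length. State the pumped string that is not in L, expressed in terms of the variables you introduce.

a^{p²+k}

Assume L is regular; let p be its pumping constant.
Take w = a^{p²} ∈ L with |w| = p² ≥ p.
By the pumping lemma, w = xyz with |xy| ≤ p and y is nonempty.
Then y = a^k for some k with 1 ≤ k ≤ p.
Pump with i = 2: xy^2z = a^{p²+k}. Since 1 ≤ k ≤ p, p² < p²+k ≤ p²+p < (p+1)², so p²+k lies strictly between consecutive squares and is not a perfect square. So xy^2z ∉ L.
This contradicts the pumping lemma, so L is not regular.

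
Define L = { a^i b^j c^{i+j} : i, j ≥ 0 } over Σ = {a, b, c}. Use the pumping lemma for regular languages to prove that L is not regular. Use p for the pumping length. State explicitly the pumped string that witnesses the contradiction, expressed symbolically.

a^{p+k} b^p c^{2p}

Assume L is regular; let p be its pumping constant.
Take w = a^p b^p c^{2p} ∈ L (with i=j=p, i+j=2p), |w| = 4p ≥ p.
The pumping lemma gives a decomposition w = xyz where |xy| ≤ p and |y| > 0.
Because |xy| ≤ p and w begins with p copies of a, we have y = a^k with 1 ≤ k ≤ p.
Consider xy^2z = a^{p+k} b^p c^{2p}. Now the a- and b-counts sum to 2p+k, but the c-count is 2p ≠ 2p+k. So xy^2z ∉ L.
This contradicts the pumping lemma, so L is not regular.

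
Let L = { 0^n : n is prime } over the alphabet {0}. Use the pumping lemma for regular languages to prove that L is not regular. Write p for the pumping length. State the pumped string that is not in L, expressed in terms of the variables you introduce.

0^{q(1+k)}

Suppose for contradiction that L is regular, and let p be the pumping length.
Let q be a prime with q ≥ p+2 (infinitely many primes exist), and take w = 0^q ∈ L with |w| = q ≥ p.
Write w = xyz as guaranteed by the lemma, with |xy| ≤ p and |y| ≥ 1.
Then y = 0^k for some k with 1 ≤ k ≤ p.
Since 1 ≤ k ≤ p, |xz| = q-k. Pump with i = q+1: |xy^{q+1}z| = (q-k)+(q+1)k = q+qk = q(1+k), which is composite (both factors ≥ 2). So xy^{q+1}z = 0^{q(1+k)} ∉ L.
This is a contradiction; hence L is not regular.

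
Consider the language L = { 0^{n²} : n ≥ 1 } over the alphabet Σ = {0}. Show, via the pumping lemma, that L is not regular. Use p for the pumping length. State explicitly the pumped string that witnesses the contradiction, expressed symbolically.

0^{p²+k}

Toward a contradiction, assume L is regular with pumping length p.
Take w = 0^{p²} ∈ L with |w| = p² ≥ p.
The pumping lemma gives a decomposition w = xyz where |xy| ≤ p and |y| > 0.
Then y = 0^k for some k with 1 ≤ k ≤ p.
Pump with i = 2: xy^2z = 0^{p²+k}. Since 1 ≤ k ≤ p, p² < p²+k ≤ p²+p < (p+1)², so p²+k lies strictly between consecutive squares and is not a perfect square. So xy^2z ∉ L.
Contradiction. Therefore L is not regular.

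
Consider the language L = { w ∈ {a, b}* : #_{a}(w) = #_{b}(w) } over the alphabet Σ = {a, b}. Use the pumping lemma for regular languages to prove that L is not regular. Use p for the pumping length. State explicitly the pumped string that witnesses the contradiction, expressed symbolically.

a^{p+k} b^p

Toward a contradiction, assume L is regular with pumping length p.
Choose w = a^p b^p ∈ L with |w| = 2p ≥ p.
The pumping lemma gives a decomposition w = xyz where |xy| ≤ p and |y| > 0.
The first p characters of w are a's, so xy (and hence y) consists only of a's. Write y = a^k, 1 ≤ k ≤ p.
Pump with i = 2: xy^2z = a^{p+k} b^p has p+k occurrences of a but only p of b. Since k ≥ 1 the counts differ, so xy^2z ∉ L.
This is a contradiction; hence L is not regular.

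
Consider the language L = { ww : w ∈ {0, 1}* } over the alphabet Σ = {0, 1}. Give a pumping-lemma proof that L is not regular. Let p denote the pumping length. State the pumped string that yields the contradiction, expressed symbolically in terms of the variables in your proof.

Assume L is regular; let p be its pumping constant.
Take w = 0^p 1^p 0^p 1^p = uu where u = 0^p1^p; then w ∈ L and |w| = 4p ≥ p.
The pumping lemma gives a decomposition w = xyz where |xy| ≤ p and |y| ≥ 1.
Because |xy| ≤ p and w begins with p copies of 0, we have y = 0^k with 1 ≤ k ≤ p.
Pump with i = 2: xy^2z = 0^{p+k} 1^p 0^p 1^p, of length 4p+k. Suppose this equals vv. The string starts with 0 and ends with 1, so v does too; thus the boundary between the two copies of v is a 1→0 transition. There is exactly one such transition, at position 2p+k, so |v| = 2p+k and |vv| = 4p+2k ≠ 4p+k since k ≥ 1. So xy^2z ∉ L.
This contradicts the pumping lemma, so L is not regular.

0^{p+k} 1^p 0^p 1^p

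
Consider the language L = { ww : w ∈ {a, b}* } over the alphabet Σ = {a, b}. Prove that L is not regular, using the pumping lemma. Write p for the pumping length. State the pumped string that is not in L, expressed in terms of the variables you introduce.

a^{p+k} b^p a^p b^p

Suppose for contradiction that L is regular, and let p be the pumping length.
Take w = a^p b^p a^p b^p = uu where u = a^pb^p; then w ∈ L and |w| = 4p ≥ p.
The pumping lemma gives a decomposition w = xyz where |xy| ≤ p and |y| ≥ 1.
Because |xy| ≤ p and w begins with p copies of a, we have y = a^k with 1 ≤ k ≤ p.
Pump with i = 2: xy^2z = a^{p+k} b^p a^p b^p, of length 4p+k. Suppose this equals vv. The string starts with a and ends with b, so v does too; thus the boundary between the two copies of v is a b→a transition. There is exactly one such transition, at position 2p+k, so |v| = 2p+k and |vv| = 4p+2k ≠ 4p+k since k ≥ 1. So xy^2z ∉ L.
Contradiction. Therefore L is not regular.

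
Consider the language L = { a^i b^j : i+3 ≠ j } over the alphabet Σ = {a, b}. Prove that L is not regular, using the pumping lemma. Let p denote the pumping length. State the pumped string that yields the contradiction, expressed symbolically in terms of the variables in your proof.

Assume L is regular. Let p be the pumping length given by the pumping lemma.
Choose w = a^p b^{p+p!+3}. Since p ≠ (p+p!+3)-3 = p+p!, w ∈ L; and |w| ≥ p.
By the pumping lemma, w = xyz with |xy| ≤ p and |y| ≥ 1.
Since the first p symbols of w are all a's and |xy| ≤ p, y lies entirely in the leading a-block: y = a^k for some k with 1 ≤ k ≤ p.
Since 1 ≤ k ≤ p, k divides p!; set t = 1 + p!/k. Then xy^t z has p + (p!/k)·k = p + p! copies of a. Now the a-count is p+p! and (b-count)-3 = (p+p!+3)-3 = p+p!, so i+3 ≠ j fails. So xy^t z = a^{p+p!} b^{p+p!+3} ∉ L.
This contradicts the pumping lemma, so L is not regular.

a^{p+p!} b^{p+p!+3}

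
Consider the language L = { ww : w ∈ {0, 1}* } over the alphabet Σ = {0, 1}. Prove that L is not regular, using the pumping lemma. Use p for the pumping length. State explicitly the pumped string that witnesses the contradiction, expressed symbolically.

0^{p+k} 1^p 0^p 1^p

Toward a contradiction, assume L is regular with pumping length p.
Take w = 0^p 1^p 0^p 1^p = uu where u = 0^p1^p; then w ∈ L and |w| = 4p ≥ p.
By the pumping lemma, w = xyz with |xy| ≤ p and |y| ≥ 1.
The first p characters of w are 0's, so xy (and hence y) consists only of 0's. Write y = 0^k, 1 ≤ k ≤ p.
Pump with i = 2: xy^2z = 0^{p+k} 1^p 0^p 1^p, of length 4p+k. Suppose this equals vv. The string starts with 0 and ends with 1, so v does too; thus the boundary between the two copies of v is a 1→0 transition. There is exactly one such transition, at position 2p+k, so |v| = 2p+k and |vv| = 4p+2k ≠ 4p+k since k ≥ 1. So xy^2z ∉ L.
This is a contradiction; hence L is not regular.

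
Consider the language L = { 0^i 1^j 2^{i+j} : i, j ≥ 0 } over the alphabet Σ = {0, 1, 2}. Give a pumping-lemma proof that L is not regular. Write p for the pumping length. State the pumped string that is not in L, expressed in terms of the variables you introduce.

Toward a contradiction, assume L is regular with pumping length p.
Take w = 0^p 1^p 2^{2p} ∈ L (with i=j=p, i+j=2p), |w| = 4p ≥ p.
The pumping lemma gives a decomposition w = xyz where |xy| ≤ p and y is nonempty.
Because |xy| ≤ p and w begins with p copies of 0, we have y = 0^k with 1 ≤ k ≤ p.
Consider xy^2z = 0^{p+k} 1^p 2^{2p}. Now the 0- and 1-counts sum to 2p+k, but the 2-count is 2p ≠ 2p+k. So xy^2z ∉ L.
This contradicts the pumping lemma, so L is not regular.

0^{p+k} 1^p 2^{2p}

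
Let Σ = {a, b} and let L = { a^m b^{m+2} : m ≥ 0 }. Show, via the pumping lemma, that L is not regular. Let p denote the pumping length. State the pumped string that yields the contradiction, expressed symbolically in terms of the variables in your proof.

a^{p+k} b^{p+2}

Assume L is regular. Let p be the pumping length given by the pumping lemma.
Take w = a^p b^{p+2}. Then w ∈ L and |w| = 2p+2 ≥ p.
By the pumping lemma, w = xyz with |xy| ≤ p and |y| ≥ 1.
The first p characters of w are a's, so xy (and hence y) consists only of a's. Write y = a^k, 1 ≤ k ≤ p.
Pump with i = 2: xy^2z = a^{p+k} b^{p+2}. For this to lie in L we would need p+2 = (p+k)+2, which forces k = 0. But k ≥ 1, so xy^2z ∉ L.
Contradiction. Therefore L is not regular.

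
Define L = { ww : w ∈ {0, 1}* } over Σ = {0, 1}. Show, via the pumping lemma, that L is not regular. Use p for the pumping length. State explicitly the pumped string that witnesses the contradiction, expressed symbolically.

Suppose for contradiction that L is regular, and let p be the pumping length.
Take w = 0^p 1^p 0^p 1^p = uu where u = 0^p1^p; then w ∈ L and |w| = 4p ≥ p.
By the pumping lemma, w = xyz with |xy| ≤ p and y is nonempty.
Because |xy| ≤ p and w begins with p copies of 0, we have y = 0^k with 1 ≤ k ≤ p.
Pump with i = 2: xy^2z = 0^{p+k} 1^p 0^p 1^p, of length 4p+k. Suppose this equals vv. The string starts with 0 and ends with 1, so v does too; thus the boundary between the two copies of v is a 1→0 transition. There is exactly one such transition, at position 2p+k, so |v| = 2p+k and |vv| = 4p+2k ≠ 4p+k since k ≥ 1. So xy^2z ∉ L.
This contradicts the pumping lemma, so L is not regular.

0^{p+k} 1^p 0^p 1^p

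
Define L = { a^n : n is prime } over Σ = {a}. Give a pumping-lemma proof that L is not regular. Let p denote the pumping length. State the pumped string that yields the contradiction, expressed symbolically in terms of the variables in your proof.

Assume L is regular; let p be its pumping constant.
Let q be a prime with q ≥ p+2 (infinitely many primes exist), and take w = a^q ∈ L with |w| = q ≥ p.
Write w = xyz as guaranteed by the lemma, with |xy| ≤ p and |y| > 0.
Then y = a^k for some k with 1 ≤ k ≤ p.
Since 1 ≤ k ≤ p, |xz| = q-k. Pump with i = q+1: |xy^{q+1}z| = (q-k)+(q+1)k = q+qk = q(1+k), which is composite (both factors ≥ 2). So xy^{q+1}z = a^{q(1+k)} ∉ L.
Contradiction. Therefore L is not regular.

a^{q(1+k)}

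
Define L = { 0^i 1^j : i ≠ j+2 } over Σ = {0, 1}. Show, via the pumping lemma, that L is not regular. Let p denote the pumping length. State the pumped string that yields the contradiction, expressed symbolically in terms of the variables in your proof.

Assume L is regular; let p be its pumping constant.
Choose w = 0^p 1^{p+p!-2}. Since p ≠ (p+p!-2)+2 = p+p!, w ∈ L; and |w| ≥ p.
The pumping lemma gives a decomposition w = xyz where |xy| ≤ p and |y| > 0.
Since the first p symbols of w are all 0's and |xy| ≤ p, y lies entirely in the leading 0-block: y = 0^k for some k with 1 ≤ k ≤ p.
Since 1 ≤ k ≤ p, k divides p!; set t = 1 + p!/k. Then xy^t z has p + (p!/k)·k = p + p! copies of 0. Now the 0-count is p+p! and (1-count)+2 = (p+p!-2)+2 = p+p!, so i ≠ j+2 fails. So xy^t z = 0^{p+p!} 1^{p+p!-2} ∉ L.
This contradicts the pumping lemma, so L is not regular.

0^{p+p!} 1^{p+p!-2}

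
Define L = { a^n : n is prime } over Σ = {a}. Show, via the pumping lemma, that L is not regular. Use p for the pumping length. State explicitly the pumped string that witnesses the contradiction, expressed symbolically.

a^{q(1+k)}

Assume L is regular; let p be its pumping constant.
Let q be a prime with q ≥ p+2 (infinitely many primes exist), and take w = a^q ∈ L with |w| = q ≥ p.
Write w = xyz as guaranteed by the lemma, with |xy| ≤ p and |y| ≥ 1.
Then y = a^k for some k with 1 ≤ k ≤ p.
Since 1 ≤ k ≤ p, |xz| = q-k. Pump with i = q+1: |xy^{q+1}z| = (q-k)+(q+1)k = q+qk = q(1+k), which is composite (both factors ≥ 2). So xy^{q+1}z = a^{q(1+k)} ∉ L.
Contradiction. Therefore L is not regular.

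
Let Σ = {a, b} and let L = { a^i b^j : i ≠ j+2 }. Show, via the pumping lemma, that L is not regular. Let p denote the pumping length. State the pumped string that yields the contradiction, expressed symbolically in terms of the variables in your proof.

Assume L is regular. Let p be the pumping length given by the pumping lemma.
Choose w = a^p b^{p+p!-2}. Since p ≠ (p+p!-2)+2 = p+p!, w ∈ L; and |w| ≥ p.
By the pumping lemma, w = xyz with |xy| ≤ p and y is nonempty.
The first p characters of w are a's, so xy (and hence y) consists only of a's. Write y = a^k, 1 ≤ k ≤ p.
Since 1 ≤ k ≤ p, k divides p!; set t = 1 + p!/k. Then xy^t z has p + (p!/k)·k = p + p! copies of a. Now the a-count is p+p! and (b-count)+2 = (p+p!-2)+2 = p+p!, so i ≠ j+2 fails. So xy^t z = a^{p+p!} b^{p+p!-2} ∉ L.
This contradicts the pumping lemma, so L is not regular.

a^{p+p!} b^{p+p!-2}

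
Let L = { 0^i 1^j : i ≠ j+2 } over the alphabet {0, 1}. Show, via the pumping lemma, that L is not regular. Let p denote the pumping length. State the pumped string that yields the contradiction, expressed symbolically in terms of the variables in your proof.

0^{p+p!} 1^{p+p!-2}

Toward a contradiction, assume L is regular with pumping length p.
Choose w = 0^p 1^{p+p!-2}. Since p ≠ (p+p!-2)+2 = p+p!, w ∈ L; and |w| ≥ p.
Write w = xyz as guaranteed by the lemma, with |xy| ≤ p and y is nonempty.
Because |xy| ≤ p and w begins with p copies of 0, we have y = 0^k with 1 ≤ k ≤ p.
Since 1 ≤ k ≤ p, k divides p!; set t = 1 + p!/k. Then xy^t z has p + (p!/k)·k = p + p! copies of 0. Now the 0-count is p+p! and (1-count)+2 = (p+p!-2)+2 = p+p!, so i ≠ j+2 fails. So xy^t z = 0^{p+p!} 1^{p+p!-2} ∉ L.
This contradicts the pumping lemma, so L is not regular.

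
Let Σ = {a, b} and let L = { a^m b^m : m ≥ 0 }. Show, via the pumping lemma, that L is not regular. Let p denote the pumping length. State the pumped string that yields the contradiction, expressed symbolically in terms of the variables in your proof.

Toward a contradiction, assume L is regular with pumping length p.
Choose w = a^p b^p, which is in L with |w| = 2p ≥ p.
By the pumping lemma, w = xyz with |xy| ≤ p and y is nonempty.
The first p characters of w are a's, so xy (and hence y) consists only of a's. Write y = a^k, 1 ≤ k ≤ p.
Pump with i = 2: xy^2z = a^{p+k} b^p. For this to lie in L we would need p = p+k, which forces k = 0. But k ≥ 1, so xy^2z ∉ L.
This is a contradiction; hence L is not regular.

a^{p+k} b^p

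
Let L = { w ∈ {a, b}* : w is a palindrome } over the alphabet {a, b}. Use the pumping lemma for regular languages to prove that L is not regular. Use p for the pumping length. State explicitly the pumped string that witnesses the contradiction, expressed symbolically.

Suppose for contradiction that L is regular, and let p be the pumping length.
Take w = a^p b a^p, a palindrome of length 2p+1 ≥ p.
Write w = xyz as guaranteed by the lemma, with |xy| ≤ p and y is nonempty.
The first p characters of w are a's, so xy (and hence y) consists only of a's. Write y = a^k, 1 ≤ k ≤ p.
Pump with i = 2: xy^2z = a^{p+k} b a^p. Its reverse is a^p b a^{p+k}, which differs from xy^2z since k ≥ 1. So xy^2z is not a palindrome and xy^2z ∉ L.
This is a contradiction; hence L is not regular.

a^{p+k} b a^p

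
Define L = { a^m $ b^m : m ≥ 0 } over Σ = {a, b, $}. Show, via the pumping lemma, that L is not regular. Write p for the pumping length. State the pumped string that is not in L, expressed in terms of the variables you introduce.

Assume L is regular; let p be its pumping constant.
Take w = a^p $ b^p ∈ L with |w| = 2p+1 ≥ p.
Write w = xyz as guaranteed by the lemma, with |xy| ≤ p and y is nonempty.
The first p characters of w are a's, so xy (and hence y) consists only of a's. Write y = a^k, 1 ≤ k ≤ p.
Pump with i = 2: xy^2z = a^{p+k} $ b^p, which would require p+k = p. But k ≥ 1, so xy^2z ∉ L.
Contradiction. Therefore L is not regular.

a^{p+k} $ b^p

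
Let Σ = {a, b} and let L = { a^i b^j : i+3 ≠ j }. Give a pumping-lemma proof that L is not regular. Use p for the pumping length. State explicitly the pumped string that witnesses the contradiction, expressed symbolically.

a^{p+p!} b^{p+p!+3}

Suppose for contradiction that L is regular, and let p be the pumping length.
Choose w = a^p b^{p+p!+3}. Since p ≠ (p+p!+3)-3 = p+p!, w ∈ L; and |w| ≥ p.
The pumping lemma gives a decomposition w = xyz where |xy| ≤ p and |y| ≥ 1.
The first p characters of w are a's, so xy (and hence y) consists only of a's. Write y = a^k, 1 ≤ k ≤ p.
Since 1 ≤ k ≤ p, k divides p!; set t = 1 + p!/k. Then xy^t z has p + (p!/k)·k = p + p! copies of a. Now the a-count is p+p! and (b-count)-3 = (p+p!+3)-3 = p+p!, so i+3 ≠ j fails. So xy^t z = a^{p+p!} b^{p+p!+3} ∉ L.
Contradiction. Therefore L is not regular.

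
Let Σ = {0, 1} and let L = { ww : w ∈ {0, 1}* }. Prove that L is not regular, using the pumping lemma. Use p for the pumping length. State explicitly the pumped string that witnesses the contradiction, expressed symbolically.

0^{p+k} 1^p 0^p 1^p

Suppose for contradiction that L is regular, and let p be the pumping length.
Take w = 0^p 1^p 0^p 1^p = uu where u = 0^p1^p; then w ∈ L and |w| = 4p ≥ p.
By the pumping lemma, w = xyz with |xy| ≤ p and |y| > 0.
The first p characters of w are 0's, so xy (and hence y) consists only of 0's. Write y = 0^k, 1 ≤ k ≤ p.
Pump with i = 2: xy^2z = 0^{p+k} 1^p 0^p 1^p, of length 4p+k. Suppose this equals vv. The string starts with 0 and ends with 1, so v does too; thus the boundary between the two copies of v is a 1→0 transition. There is exactly one such transition, at position 2p+k, so |v| = 2p+k and |vv| = 4p+2k ≠ 4p+k since k ≥ 1. So xy^2z ∉ L.
This is a contradiction; hence L is not regular.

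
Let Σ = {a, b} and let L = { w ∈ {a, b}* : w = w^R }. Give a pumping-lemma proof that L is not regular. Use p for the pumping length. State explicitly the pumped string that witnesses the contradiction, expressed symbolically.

a^{p+k} b a^p

Suppose for contradiction that L is regular, and let p be the pumping length.
Take w = a^p b a^p, a palindrome of length 2p+1 ≥ p.
Write w = xyz as guaranteed by the lemma, with |xy| ≤ p and |y| ≥ 1.
Since the first p symbols of w are all a's and |xy| ≤ p, y lies entirely in the leading a-block: y = a^k for some k with 1 ≤ k ≤ p.
Pump with i = 2: xy^2z = a^{p+k} b a^p. Its reverse is a^p b a^{p+k}, which differs from xy^2z since k ≥ 1. So xy^2z is not a palindrome and xy^2z ∉ L.
Contradiction. Therefore L is not regular.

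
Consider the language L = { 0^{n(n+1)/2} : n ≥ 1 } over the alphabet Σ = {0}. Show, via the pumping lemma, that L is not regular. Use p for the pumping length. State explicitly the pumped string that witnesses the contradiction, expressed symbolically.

Suppose for contradiction that L is regular, and let p be the pumping length.
Take w = 0^{p(p+1)/2} ∈ L with |w| = p(p+1)/2 ≥ p.
Write w = xyz as guaranteed by the lemma, with |xy| ≤ p and |y| ≥ 1.
Then y = 0^k for some k with 1 ≤ k ≤ p.
Pump with i = 2: xy^2z = 0^{p(p+1)/2+k}. Since 1 ≤ k ≤ p, p(p+1)/2 < p(p+1)/2+k ≤ p(p+1)/2+p < (p+1)(p+2)/2, so p(p+1)/2+k is strictly between consecutive triangular numbers. So xy^2z ∉ L.
This contradicts the pumping lemma, so L is not regular.

0^{p(p+1)/2+k}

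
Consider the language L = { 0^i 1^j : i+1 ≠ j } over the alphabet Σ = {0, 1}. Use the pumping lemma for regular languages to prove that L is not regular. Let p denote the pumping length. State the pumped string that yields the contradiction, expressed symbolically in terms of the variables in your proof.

Assume L is regular; let p be its pumping constant.
Choose w = 0^p 1^{p+p!+1}. Since p ≠ (p+p!+1)-1 = p+p!, w ∈ L; and |w| ≥ p.
The pumping lemma gives a decomposition w = xyz where |xy| ≤ p and y is nonempty.
The first p characters of w are 0's, so xy (and hence y) consists only of 0's. Write y = 0^k, 1 ≤ k ≤ p.
Since 1 ≤ k ≤ p, k divides p!; set t = 1 + p!/k. Then xy^t z has p + (p!/k)·k = p + p! copies of 0. Now the 0-count is p+p! and (1-count)-1 = (p+p!+1)-1 = p+p!, so i+1 ≠ j fails. So xy^t z = 0^{p+p!} 1^{p+p!+1} ∉ L.
Contradiction. Therefore L is not regular.

0^{p+p!} 1^{p+p!+1}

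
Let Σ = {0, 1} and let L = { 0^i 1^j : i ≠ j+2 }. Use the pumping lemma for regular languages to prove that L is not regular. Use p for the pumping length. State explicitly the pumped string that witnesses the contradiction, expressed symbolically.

0^{p+p!} 1^{p+p!-2}

Suppose for contradiction that L is regular, and let p be the pumping length.
Choose w = 0^p 1^{p+p!-2}. Since p ≠ (p+p!-2)+2 = p+p!, w ∈ L; and |w| ≥ p.
The pumping lemma gives a decomposition w = xyz where |xy| ≤ p and |y| ≥ 1.
Because |xy| ≤ p and w begins with p copies of 0, we have y = 0^k with 1 ≤ k ≤ p.
Since 1 ≤ k ≤ p, k divides p!; set t = 1 + p!/k. Then xy^t z has p + (p!/k)·k = p + p! copies of 0. Now the 0-count is p+p! and (1-count)+2 = (p+p!-2)+2 = p+p!, so i ≠ j+2 fails. So xy^t z = 0^{p+p!} 1^{p+p!-2} ∉ L.
Contradiction. Therefore L is not regular.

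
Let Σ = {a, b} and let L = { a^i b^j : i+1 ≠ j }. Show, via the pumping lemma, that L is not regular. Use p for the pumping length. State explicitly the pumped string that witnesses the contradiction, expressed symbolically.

Assume L is regular. Let p be the pumping length given by the pumping lemma.
Choose w = a^p b^{p+p!+1}. Since p ≠ (p+p!+1)-1 = p+p!, w ∈ L; and |w| ≥ p.
Write w = xyz as guaranteed by the lemma, with |xy| ≤ p and y is nonempty.
Since the first p symbols of w are all a's and |xy| ≤ p, y lies entirely in the leading a-block: y = a^k for some k with 1 ≤ k ≤ p.
Since 1 ≤ k ≤ p, k divides p!; set t = 1 + p!/k. Then xy^t z has p + (p!/k)·k = p + p! copies of a. Now the a-count is p+p! and (b-count)-1 = (p+p!+1)-1 = p+p!, so i+1 ≠ j fails. So xy^t z = a^{p+p!} b^{p+p!+1} ∉ L.
This is a contradiction; hence L is not regular.

a^{p+p!} b^{p+p!+1}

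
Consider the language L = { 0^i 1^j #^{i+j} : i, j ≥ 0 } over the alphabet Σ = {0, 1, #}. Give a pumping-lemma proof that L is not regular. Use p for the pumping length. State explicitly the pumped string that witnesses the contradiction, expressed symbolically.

Assume L is regular; let p be its pumping constant.
Take w = 0^p 1^p #^{2p} ∈ L (with i=j=p, i+j=2p), |w| = 4p ≥ p.
By the pumping lemma, w = xyz with |xy| ≤ p and |y| > 0.
Since the first p symbols of w are all 0's and |xy| ≤ p, y lies entirely in the leading 0-block: y = 0^k for some k with 1 ≤ k ≤ p.
Consider xy^2z = 0^{p+k} 1^p #^{2p}. Now the 0- and 1-counts sum to 2p+k, but the #-count is 2p ≠ 2p+k. So xy^2z ∉ L.
Contradiction. Therefore L is not regular.

0^{p+k} 1^p #^{2p}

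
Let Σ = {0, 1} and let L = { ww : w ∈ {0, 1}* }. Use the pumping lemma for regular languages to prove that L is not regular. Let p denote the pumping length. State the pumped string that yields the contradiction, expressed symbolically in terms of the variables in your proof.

Toward a contradiction, assume L is regular with pumping length p.
Take w = 0^p 1^p 0^p 1^p = uu where u = 0^p1^p; then w ∈ L and |w| = 4p ≥ p.
By the pumping lemma, w = xyz with |xy| ≤ p and |y| > 0.
Since the first p symbols of w are all 0's and |xy| ≤ p, y lies entirely in the leading 0-block: y = 0^k for some k with 1 ≤ k ≤ p.
Pump with i = 2: xy^2z = 0^{p+k} 1^p 0^p 1^p, of length 4p+k. Suppose this equals vv. The string starts with 0 and ends with 1, so v does too; thus the boundary between the two copies of v is a 1→0 transition. There is exactly one such transition, at position 2p+k, so |v| = 2p+k and |vv| = 4p+2k ≠ 4p+k since k ≥ 1. So xy^2z ∉ L.
Contradiction. Therefore L is not regular.

0^{p+k} 1^p 0^p 1^p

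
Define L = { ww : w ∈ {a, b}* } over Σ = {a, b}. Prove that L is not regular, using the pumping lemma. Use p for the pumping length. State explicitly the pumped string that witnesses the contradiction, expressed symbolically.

a^{p+k} b^p a^p b^p

Suppose for contradiction that L is regular, and let p be the pumping length.
Take w = a^p b^p a^p b^p = uu where u = a^pb^p; then w ∈ L and |w| = 4p ≥ p.
By the pumping lemma, w = xyz with |xy| ≤ p and y is nonempty.
Since the first p symbols of w are all a's and |xy| ≤ p, y lies entirely in the leading a-block: y = a^k for some k with 1 ≤ k ≤ p.
Pump with i = 2: xy^2z = a^{p+k} b^p a^p b^p, of length 4p+k. Suppose this equals vv. The string starts with a and ends with b, so v does too; thus the boundary between the two copies of v is a b→a transition. There is exactly one such transition, at position 2p+k, so |v| = 2p+k and |vv| = 4p+2k ≠ 4p+k since k ≥ 1. So xy^2z ∉ L.
This is a contradiction; hence L is not regular.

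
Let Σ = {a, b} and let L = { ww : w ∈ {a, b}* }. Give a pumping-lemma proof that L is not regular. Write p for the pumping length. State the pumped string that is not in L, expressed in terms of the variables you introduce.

a^{p+k} b^p a^p b^p

Assume L is regular. Let p be the pumping length given by the pumping lemma.
Take w = a^p b^p a^p b^p = uu where u = a^pb^p; then w ∈ L and |w| = 4p ≥ p.
Write w = xyz as guaranteed by the lemma, with |xy| ≤ p and |y| ≥ 1.
The first p characters of w are a's, so xy (and hence y) consists only of a's. Write y = a^k, 1 ≤ k ≤ p.
Pump with i = 2: xy^2z = a^{p+k} b^p a^p b^p, of length 4p+k. Suppose this equals vv. The string starts with a and ends with b, so v does too; thus the boundary between the two copies of v is a b→a transition. There is exactly one such transition, at position 2p+k, so |v| = 2p+k and |vv| = 4p+2k ≠ 4p+k since k ≥ 1. So xy^2z ∉ L.
This is a contradiction; hence L is not regular.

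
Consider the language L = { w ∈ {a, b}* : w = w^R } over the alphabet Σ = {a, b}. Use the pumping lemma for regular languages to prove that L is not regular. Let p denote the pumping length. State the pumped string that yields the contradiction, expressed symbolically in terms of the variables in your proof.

Assume L is regular. Let p be the pumping length given by the pumping lemma.
Take w = a^p b a^p, a palindrome of length 2p+1 ≥ p.
By the pumping lemma, w = xyz with |xy| ≤ p and y is nonempty.
Since the first p symbols of w are all a's and |xy| ≤ p, y lies entirely in the leading a-block: y = a^k for some k with 1 ≤ k ≤ p.
Pump with i = 2: xy^2z = a^{p+k} b a^p. Its reverse is a^p b a^{p+k}, which differs from xy^2z since k ≥ 1. So xy^2z is not a palindrome and xy^2z ∉ L.
This contradicts the pumping lemma, so L is not regular.

a^{p+k} b a^p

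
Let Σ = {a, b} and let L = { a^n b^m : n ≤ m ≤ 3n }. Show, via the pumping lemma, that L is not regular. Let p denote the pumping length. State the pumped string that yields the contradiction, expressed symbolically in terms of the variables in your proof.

Toward a contradiction, assume L is regular with pumping length p.
Take w = a^p b^p ∈ L (since p ≤ p ≤ 3p), with |w| = 2p ≥ p.
By the pumping lemma, w = xyz with |xy| ≤ p and y is nonempty.
Because |xy| ≤ p and w begins with p copies of a, we have y = a^k with 1 ≤ k ≤ p.
Pump with i = 2: xy^2z = a^{p+k} b^p. Now n = p+k > p = m, so the condition n ≤ m fails. Thus xy^2z ∉ L.
This is a contradiction; hence L is not regular.

a^{p+k} b^p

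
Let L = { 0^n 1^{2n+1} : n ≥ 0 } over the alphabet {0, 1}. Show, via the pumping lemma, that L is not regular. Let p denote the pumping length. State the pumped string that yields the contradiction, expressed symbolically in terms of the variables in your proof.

0^{p+k} 1^{2p+1}

Toward a contradiction, assume L is regular with pumping length p.
Choose w = 0^p 1^{2p+1}, which is in L with |w| = 3p+1 ≥ p.
The pumping lemma gives a decomposition w = xyz where |xy| ≤ p and |y| > 0.
The first p characters of w are 0's, so xy (and hence y) consists only of 0's. Write y = 0^k, 1 ≤ k ≤ p.
Pump with i = 2: xy^2z = 0^{p+k} 1^{2p+1}. For this to lie in L we would need 2p+1 = 2(p+k)+1, which forces k = 0. But k ≥ 1, so xy^2z ∉ L.
Contradiction. Therefore L is not regular.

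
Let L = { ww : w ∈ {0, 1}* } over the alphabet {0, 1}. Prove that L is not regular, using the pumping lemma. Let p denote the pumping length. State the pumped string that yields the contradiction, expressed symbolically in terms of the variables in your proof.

0^{p+k} 1^p 0^p 1^p

Assume L is regular. Let p be the pumping length given by the pumping lemma.
Take w = 0^p 1^p 0^p 1^p = uu where u = 0^p1^p; then w ∈ L and |w| = 4p ≥ p.
Write w = xyz as guaranteed by the lemma, with |xy| ≤ p and |y| ≥ 1.
Since the first p symbols of w are all 0's and |xy| ≤ p, y lies entirely in the leading 0-block: y = 0^k for some k with 1 ≤ k ≤ p.
Pump with i = 2: xy^2z = 0^{p+k} 1^p 0^p 1^p, of length 4p+k. Suppose this equals vv. The string starts with 0 and ends with 1, so v does too; thus the boundary between the two copies of v is a 1→0 transition. There is exactly one such transition, at position 2p+k, so |v| = 2p+k and |vv| = 4p+2k ≠ 4p+k since k ≥ 1. So xy^2z ∉ L.
Contradiction. Therefore L is not regular.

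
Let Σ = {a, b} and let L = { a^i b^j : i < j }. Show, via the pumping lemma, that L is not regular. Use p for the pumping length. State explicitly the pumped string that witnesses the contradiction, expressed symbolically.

Toward a contradiction, assume L is regular with pumping length p.
Choose w = a^p b^{p+1} ∈ L, with |w| = 2p+1 ≥ p.
By the pumping lemma, w = xyz with |xy| ≤ p and |y| > 0.
The first p characters of w are a's, so xy (and hence y) consists only of a's. Write y = a^k, 1 ≤ k ≤ p.
Consider xy^2z = a^{p+k} b^{p+1}. Since k ≥ 1, the a-count p+k is at least p+1, so i < j fails; thus xy^2z ∉ L.
This is a contradiction; hence L is not regular.

a^{p+k} b^{p+1}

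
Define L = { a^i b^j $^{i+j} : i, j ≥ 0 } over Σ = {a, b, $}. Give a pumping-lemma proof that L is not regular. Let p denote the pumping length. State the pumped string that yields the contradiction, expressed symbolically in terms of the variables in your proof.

a^{p+k} b^p $^{2p}

Assume L is regular. Let p be the pumping length given by the pumping lemma.
Take w = a^p b^p $^{2p} ∈ L (with i=j=p, i+j=2p), |w| = 4p ≥ p.
The pumping lemma gives a decomposition w = xyz where |xy| ≤ p and |y| ≥ 1.
Since the first p symbols of w are all a's and |xy| ≤ p, y lies entirely in the leading a-block: y = a^k for some k with 1 ≤ k ≤ p.
Consider xy^2z = a^{p+k} b^p $^{2p}. Now the a- and b-counts sum to 2p+k, but the $-count is 2p ≠ 2p+k. So xy^2z ∉ L.
This contradicts the pumping lemma, so L is not regular.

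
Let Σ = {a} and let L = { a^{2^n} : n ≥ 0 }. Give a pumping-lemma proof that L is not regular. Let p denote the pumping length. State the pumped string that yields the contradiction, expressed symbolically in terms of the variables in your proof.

a^{2^p+k}

Toward a contradiction, assume L is regular with pumping length p.
Take w = a^{2^p} ∈ L with |w| = 2^p ≥ p.
By the pumping lemma, w = xyz with |xy| ≤ p and |y| ≥ 1.
Then y = a^k for some k with 1 ≤ k ≤ p.
Pump with i = 2: xy^2z = a^{2^p+k}. Since 1 ≤ k ≤ p < 2^p, we have 2^p < 2^p+k < 2^{p+1}, so 2^p+k is not a power of 2. So xy^2z ∉ L.
Contradiction. Therefore L is not regular.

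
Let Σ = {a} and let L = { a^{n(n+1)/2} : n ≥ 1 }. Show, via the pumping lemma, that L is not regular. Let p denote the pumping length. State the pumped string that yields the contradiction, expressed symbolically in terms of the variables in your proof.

Assume L is regular. Let p be the pumping length given by the pumping lemma.
Take w = a^{p(p+1)/2} ∈ L with |w| = p(p+1)/2 ≥ p.
Write w = xyz as guaranteed by the lemma, with |xy| ≤ p and y is nonempty.
Then y = a^k for some k with 1 ≤ k ≤ p.
Pump with i = 2: xy^2z = a^{p(p+1)/2+k}. Since 1 ≤ k ≤ p, p(p+1)/2 < p(p+1)/2+k ≤ p(p+1)/2+p < (p+1)(p+2)/2, so p(p+1)/2+k is strictly between consecutive triangular numbers. So xy^2z ∉ L.
Contradiction. Therefore L is not regular.

a^{p(p+1)/2+k}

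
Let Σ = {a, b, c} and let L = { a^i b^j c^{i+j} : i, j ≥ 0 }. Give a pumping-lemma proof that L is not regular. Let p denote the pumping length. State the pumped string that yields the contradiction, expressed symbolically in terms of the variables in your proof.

Assume L is regular; let p be its pumping constant.
Take w = a^p b^p c^{2p} ∈ L (with i=j=p, i+j=2p), |w| = 4p ≥ p.
Write w = xyz as guaranteed by the lemma, with |xy| ≤ p and |y| > 0.
Because |xy| ≤ p and w begins with p copies of a, we have y = a^k with 1 ≤ k ≤ p.
Consider xy^2z = a^{p+k} b^p c^{2p}. Now the a- and b-counts sum to 2p+k, but the c-count is 2p ≠ 2p+k. So xy^2z ∉ L.
This contradicts the pumping lemma, so L is not regular.

a^{p+k} b^p c^{2p}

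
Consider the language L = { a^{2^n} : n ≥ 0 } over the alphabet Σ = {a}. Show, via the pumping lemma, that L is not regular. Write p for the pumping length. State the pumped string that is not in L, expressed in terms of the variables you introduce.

a^{2^p+k}

Toward a contradiction, assume L is regular with pumping length p.
Take w = a^{2^p} ∈ L with |w| = 2^p ≥ p.
The pumping lemma gives a decomposition w = xyz where |xy| ≤ p and |y| ≥ 1.
Then y = a^k for some k with 1 ≤ k ≤ p.
Pump with i = 2: xy^2z = a^{2^p+k}. Since 1 ≤ k ≤ p < 2^p, we have 2^p < 2^p+k < 2^{p+1}, so 2^p+k is not a power of 2. So xy^2z ∉ L.
Contradiction. Therefore L is not regular.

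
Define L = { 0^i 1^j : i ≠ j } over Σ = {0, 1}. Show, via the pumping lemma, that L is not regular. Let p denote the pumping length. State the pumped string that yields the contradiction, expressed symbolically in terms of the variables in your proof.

0^{p+p!} 1^{p+p!}

Assume L is regular; let p be its pumping constant.
Choose w = 0^p 1^{p+p!}. Since p ≠ p+p!, w ∈ L; and |w| ≥ p.
The pumping lemma gives a decomposition w = xyz where |xy| ≤ p and |y| ≥ 1.
Since the first p symbols of w are all 0's and |xy| ≤ p, y lies entirely in the leading 0-block: y = 0^k for some k with 1 ≤ k ≤ p.
Since 1 ≤ k ≤ p, k divides p!; set t = 1 + p!/k. Then xy^t z has p + (p!/k)·k = p + p! copies of 0. Now the 0-count equals the 1-count, so i ≠ j fails. So xy^t z = 0^{p+p!} 1^{p+p!} ∉ L.
Contradiction. Therefore L is not regular.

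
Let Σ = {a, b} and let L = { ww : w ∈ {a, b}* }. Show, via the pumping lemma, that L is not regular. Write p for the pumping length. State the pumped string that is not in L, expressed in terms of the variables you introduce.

a^{p+k} b^p a^p b^p

Suppose for contradiction that L is regular, and let p be the pumping length.
Take w = a^p b^p a^p b^p = uu where u = a^pb^p; then w ∈ L and |w| = 4p ≥ p.
The pumping lemma gives a decomposition w = xyz where |xy| ≤ p and |y| ≥ 1.
Because |xy| ≤ p and w begins with p copies of a, we have y = a^k with 1 ≤ k ≤ p.
Pump with i = 2: xy^2z = a^{p+k} b^p a^p b^p, of length 4p+k. Suppose this equals vv. The string starts with a and ends with b, so v does too; thus the boundary between the two copies of v is a b→a transition. There is exactly one such transition, at position 2p+k, so |v| = 2p+k and |vv| = 4p+2k ≠ 4p+k since k ≥ 1. So xy^2z ∉ L.
Contradiction. Therefore L is not regular.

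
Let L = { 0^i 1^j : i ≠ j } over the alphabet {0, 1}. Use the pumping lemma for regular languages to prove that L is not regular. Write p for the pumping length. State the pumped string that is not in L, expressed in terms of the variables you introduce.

0^{p+p!} 1^{p+p!}

Assume L is regular. Let p be the pumping length given by the pumping lemma.
Choose w = 0^p 1^{p+p!}. Since p ≠ p+p!, w ∈ L; and |w| ≥ p.
By the pumping lemma, w = xyz with |xy| ≤ p and y is nonempty.
The first p characters of w are 0's, so xy (and hence y) consists only of 0's. Write y = 0^k, 1 ≤ k ≤ p.
Since 1 ≤ k ≤ p, k divides p!; set t = 1 + p!/k. Then xy^t z has p + (p!/k)·k = p + p! copies of 0. Now the 0-count equals the 1-count, so i ≠ j fails. So xy^t z = 0^{p+p!} 1^{p+p!} ∉ L.
This is a contradiction; hence L is not regular.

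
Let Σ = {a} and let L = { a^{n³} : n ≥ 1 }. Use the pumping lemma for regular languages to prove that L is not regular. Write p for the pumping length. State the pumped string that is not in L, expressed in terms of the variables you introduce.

a^{p³+k}

Toward a contradiction, assume L is regular with pumping length p.
Take w = a^{p³} ∈ L with |w| = p³ ≥ p.
The pumping lemma gives a decomposition w = xyz where |xy| ≤ p and |y| > 0.
Then y = a^k for some k with 1 ≤ k ≤ p.
Pump with i = 2: xy^2z = a^{p³+k}. Since 1 ≤ k ≤ p, p³ < p³+k ≤ p³+p < p³+3p²+3p+1 = (p+1)³, so p³+k is not a perfect cube. So xy^2z ∉ L.
This is a contradiction; hence L is not regular.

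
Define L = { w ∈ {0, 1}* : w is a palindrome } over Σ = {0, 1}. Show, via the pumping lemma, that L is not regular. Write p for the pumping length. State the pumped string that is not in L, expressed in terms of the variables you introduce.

0^{p+k} 1 0^p

Assume L is regular. Let p be the pumping length given by the pumping lemma.
Take w = 0^p 1 0^p, a palindrome of length 2p+1 ≥ p.
By the pumping lemma, w = xyz with |xy| ≤ p and y is nonempty.
The first p characters of w are 0's, so xy (and hence y) consists only of 0's. Write y = 0^k, 1 ≤ k ≤ p.
Pump with i = 2: xy^2z = 0^{p+k} 1 0^p. Its reverse is 0^p 1 0^{p+k}, which differs from xy^2z since k ≥ 1. So xy^2z is not a palindrome and xy^2z ∉ L.
This is a contradiction; hence L is not regular.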